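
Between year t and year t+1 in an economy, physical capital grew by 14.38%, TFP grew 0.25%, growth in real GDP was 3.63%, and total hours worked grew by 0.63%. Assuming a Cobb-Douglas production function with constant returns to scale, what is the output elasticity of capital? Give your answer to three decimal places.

α = 0.200

gY = gA + α·gK + (1−α)·gL, so gY − gA − gL = α(gK − gL).
3.63 − 0.25 − 0.63 = α × (14.38 − 0.63).
2.75 = 13.75 α, so α = 0.2.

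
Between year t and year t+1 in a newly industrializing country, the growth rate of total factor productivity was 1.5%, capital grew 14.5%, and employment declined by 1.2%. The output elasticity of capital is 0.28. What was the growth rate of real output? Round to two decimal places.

Labor's share = 1 − 0.28 = 0.72.
Capital: 0.28 × 14.5 = 4.06 pp.
Employment: 0.72 × (-1.2) = -0.864 pp.
Output growth = 1.5 + 3.196 = 4.696%.

Real output grew 4.70%.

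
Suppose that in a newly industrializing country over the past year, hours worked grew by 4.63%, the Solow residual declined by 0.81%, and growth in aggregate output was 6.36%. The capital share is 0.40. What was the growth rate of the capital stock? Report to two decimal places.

Labor's share = 1 − 0.4 = 0.6.
gY = gA + 0.6×4.63 + 0.4×g.
0.4×g = 6.36 + 0.81 − 2.778 = 4.392.
g = 4.392 / 0.4 = 10.98%.

10.98%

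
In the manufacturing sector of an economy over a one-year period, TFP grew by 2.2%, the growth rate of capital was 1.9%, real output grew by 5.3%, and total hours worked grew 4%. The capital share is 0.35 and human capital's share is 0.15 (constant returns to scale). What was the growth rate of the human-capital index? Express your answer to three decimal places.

Labor's share = 1 − 0.35 − 0.15 = 0.5.
gY = gA + 0.35×1.9 + 0.5×4 + 0.15×g.
0.15×g = 5.3 − 2.2 − 2.665 = 0.435.
g = 0.435 / 0.15 = 2.9%.

2.900%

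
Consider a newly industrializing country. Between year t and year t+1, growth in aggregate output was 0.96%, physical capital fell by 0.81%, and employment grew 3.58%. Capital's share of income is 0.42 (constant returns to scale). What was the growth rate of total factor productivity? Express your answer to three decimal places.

Labor's share = 1 − 0.42 = 0.58.
Physical capital: 0.42 × (-0.81) = -0.3402 pp.
Employment: 0.58 × 3.58 = 2.0764 pp.
TFP growth = 0.96 − 1.7362 = -0.7762%.

-0.776%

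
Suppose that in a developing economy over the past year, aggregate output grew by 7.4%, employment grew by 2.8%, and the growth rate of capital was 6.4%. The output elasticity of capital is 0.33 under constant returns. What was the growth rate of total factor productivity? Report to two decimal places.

3.41%

Labor's share = 1 − 0.33 = 0.67.
Capital: 0.33 × 6.4 = 2.112 pp.
Employment: 0.67 × 2.8 = 1.876 pp.
TFP growth = 7.4 − 3.988 = 3.412%.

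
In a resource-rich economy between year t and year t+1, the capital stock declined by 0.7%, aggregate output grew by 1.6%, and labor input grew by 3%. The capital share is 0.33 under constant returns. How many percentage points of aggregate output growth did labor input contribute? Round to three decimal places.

2.010 percentage points

Labor's share = 1 − 0.33 = 0.67.
Contribution = share × growth = 0.67 × 3 = 2.01 pp.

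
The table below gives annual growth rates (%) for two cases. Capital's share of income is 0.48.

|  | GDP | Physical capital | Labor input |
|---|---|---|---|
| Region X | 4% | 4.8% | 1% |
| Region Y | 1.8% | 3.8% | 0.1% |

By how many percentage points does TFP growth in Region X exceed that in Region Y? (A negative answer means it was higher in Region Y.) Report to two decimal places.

1.25 percentage points

Labor's share = 1 − 0.48 = 0.52.
Region X: TFP = 4 − 2.304 − 0.52 = 1.176%.
Region Y: TFP = 1.8 − 1.824 − 0.052 = -0.076%.
Difference = 1.176 − (-0.076) = 1.252 pp.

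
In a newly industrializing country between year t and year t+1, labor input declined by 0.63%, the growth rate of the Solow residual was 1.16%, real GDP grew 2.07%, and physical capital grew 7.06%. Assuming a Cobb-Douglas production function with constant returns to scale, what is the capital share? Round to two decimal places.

0.20

gY = gA + α·gK + (1−α)·gL, so gY − gA − gL = α(gK − gL).
2.07 − 1.16 + 0.63 = α × (7.06 − (-0.63)).
1.54 = 7.69 α, so α = 0.2003.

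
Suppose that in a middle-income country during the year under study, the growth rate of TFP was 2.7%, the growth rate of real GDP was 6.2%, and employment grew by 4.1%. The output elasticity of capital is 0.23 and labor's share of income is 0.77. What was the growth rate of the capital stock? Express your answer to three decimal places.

Labor's share = 1 − 0.23 = 0.77.
gY = gA + 0.77×4.1 + 0.23×g.
0.23×g = 6.2 − 2.7 − 3.157 = 0.343.
g = 0.343 / 0.23 = 1.4913%.

The capital stock growth was 1.491%.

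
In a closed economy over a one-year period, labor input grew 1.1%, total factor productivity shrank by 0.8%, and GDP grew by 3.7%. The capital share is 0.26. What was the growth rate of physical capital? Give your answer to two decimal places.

Labor's share = 1 − 0.26 = 0.74.
gY = gA + 0.74×1.1 + 0.26×g.
0.26×g = 3.7 + 0.8 − 0.814 = 3.686.
g = 3.686 / 0.26 = 14.1769%.

14.18%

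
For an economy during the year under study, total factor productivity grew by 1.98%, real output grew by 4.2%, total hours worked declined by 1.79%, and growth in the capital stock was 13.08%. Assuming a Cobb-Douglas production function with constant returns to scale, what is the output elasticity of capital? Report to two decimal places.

α = 0.27

gY = gA + α·gK + (1−α)·gL, so gY − gA − gL = α(gK − gL).
4.2 − 1.98 + 1.79 = α × (13.08 − (-1.79)).
4.01 = 14.87 α, so α = 0.2697.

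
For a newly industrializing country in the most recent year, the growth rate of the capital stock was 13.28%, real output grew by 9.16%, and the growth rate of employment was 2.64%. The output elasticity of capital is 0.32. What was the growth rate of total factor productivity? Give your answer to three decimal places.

3.115%

Labor's share = 1 − 0.32 = 0.68.
The capital stock: 0.32 × 13.28 = 4.2496 pp.
Employment: 0.68 × 2.64 = 1.7952 pp.
TFP growth = 9.16 − 6.0448 = 3.1152%.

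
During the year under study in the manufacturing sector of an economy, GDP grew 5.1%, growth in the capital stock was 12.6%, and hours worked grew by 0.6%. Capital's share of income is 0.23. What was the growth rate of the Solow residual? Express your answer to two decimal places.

The Solow residual growth was 1.74%.

Labor's share = 1 − 0.23 = 0.77.
The capital stock: 0.23 × 12.6 = 2.898 pp.
Hours worked: 0.77 × 0.6 = 0.462 pp.
TFP growth = 5.1 − 3.36 = 1.74%.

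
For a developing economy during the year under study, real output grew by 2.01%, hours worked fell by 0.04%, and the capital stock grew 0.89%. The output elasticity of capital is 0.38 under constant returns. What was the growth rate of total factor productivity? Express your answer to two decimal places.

Labor's share = 1 − 0.38 = 0.62.
The capital stock: 0.38 × 0.89 = 0.3382 pp.
Hours worked: 0.62 × (-0.04) = -0.0248 pp.
TFP growth = 2.01 − 0.3134 = 1.6966%.

1.70%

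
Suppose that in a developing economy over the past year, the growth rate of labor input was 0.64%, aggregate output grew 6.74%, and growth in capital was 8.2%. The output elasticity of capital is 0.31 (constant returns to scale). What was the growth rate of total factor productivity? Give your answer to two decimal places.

3.76%

Labor's share = 1 − 0.31 = 0.69.
Capital: 0.31 × 8.2 = 2.542 pp.
Labor input: 0.69 × 0.64 = 0.4416 pp.
TFP growth = 6.74 − 2.9836 = 3.7564%.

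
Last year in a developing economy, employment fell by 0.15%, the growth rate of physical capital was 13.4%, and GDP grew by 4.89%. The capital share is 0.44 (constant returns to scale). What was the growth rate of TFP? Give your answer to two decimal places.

-0.92%

Labor's share = 1 − 0.44 = 0.56.
Physical capital: 0.44 × 13.4 = 5.896 pp.
Employment: 0.56 × (-0.15) = -0.084 pp.
TFP growth = 4.89 − 5.812 = -0.922%.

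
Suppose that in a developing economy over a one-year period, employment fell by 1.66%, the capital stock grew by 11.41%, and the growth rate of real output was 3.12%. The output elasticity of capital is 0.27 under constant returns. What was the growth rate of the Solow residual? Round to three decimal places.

Labor's share = 1 − 0.27 = 0.73.
The capital stock: 0.27 × 11.41 = 3.0807 pp.
Employment: 0.73 × (-1.66) = -1.2118 pp.
TFP growth = 3.12 − 1.8689 = 1.2511%.

1.251%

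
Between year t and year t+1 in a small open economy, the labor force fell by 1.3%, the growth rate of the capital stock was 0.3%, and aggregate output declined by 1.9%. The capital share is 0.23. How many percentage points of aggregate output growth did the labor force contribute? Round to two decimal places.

Labor's share = 1 − 0.23 = 0.77.
Contribution = share × growth = 0.77 × (-1.3) = -1.001 pp.

-1.00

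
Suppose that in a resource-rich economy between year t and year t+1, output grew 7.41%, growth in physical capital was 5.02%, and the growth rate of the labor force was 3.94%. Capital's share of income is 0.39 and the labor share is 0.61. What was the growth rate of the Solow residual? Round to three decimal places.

Labor's share = 1 − 0.39 = 0.61.
Physical capital: 0.39 × 5.02 = 1.9578 pp.
The labor force: 0.61 × 3.94 = 2.4034 pp.
TFP growth = 7.41 − 4.3612 = 3.0488%.

3.049%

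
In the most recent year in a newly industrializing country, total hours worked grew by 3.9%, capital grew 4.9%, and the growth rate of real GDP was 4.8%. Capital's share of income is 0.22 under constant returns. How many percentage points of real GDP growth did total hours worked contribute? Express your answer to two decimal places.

Labor's share = 1 − 0.22 = 0.78.
Contribution = share × growth = 0.78 × 3.9 = 3.042 pp.

3.04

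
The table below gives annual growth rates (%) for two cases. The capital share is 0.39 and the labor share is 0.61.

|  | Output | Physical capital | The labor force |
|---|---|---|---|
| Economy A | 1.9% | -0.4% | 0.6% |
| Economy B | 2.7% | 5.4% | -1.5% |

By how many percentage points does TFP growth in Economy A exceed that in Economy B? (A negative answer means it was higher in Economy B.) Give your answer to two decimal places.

0.18 percentage points

Labor's share = 1 − 0.39 = 0.61.
Economy A: TFP = 1.9 + 0.156 − 0.366 = 1.69%.
Economy B: TFP = 2.7 − 2.106 + 0.915 = 1.509%.
Difference = 1.69 − (1.509) = 0.181 pp.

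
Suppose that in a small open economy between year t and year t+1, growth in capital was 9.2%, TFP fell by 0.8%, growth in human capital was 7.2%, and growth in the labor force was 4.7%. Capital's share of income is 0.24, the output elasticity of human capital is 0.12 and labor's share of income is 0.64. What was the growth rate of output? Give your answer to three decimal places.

5.280%

Labor's share = 1 − 0.24 − 0.12 = 0.64.
Capital: 0.24 × 9.2 = 2.208 pp.
Human capital: 0.12 × 7.2 = 0.864 pp.
The labor force: 0.64 × 4.7 = 3.008 pp.
Output growth = -0.8 + 6.08 = 5.28%.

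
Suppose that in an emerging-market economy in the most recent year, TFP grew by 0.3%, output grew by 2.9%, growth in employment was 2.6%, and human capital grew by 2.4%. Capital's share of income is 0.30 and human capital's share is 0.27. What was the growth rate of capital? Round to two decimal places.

Labor's share = 1 − 0.3 − 0.27 = 0.43.
gY = gA + 0.27×2.4 + 0.43×2.6 + 0.3×g.
0.3×g = 2.9 − 0.3 − 1.766 = 0.834.
g = 0.834 / 0.3 = 2.78%.

2.78%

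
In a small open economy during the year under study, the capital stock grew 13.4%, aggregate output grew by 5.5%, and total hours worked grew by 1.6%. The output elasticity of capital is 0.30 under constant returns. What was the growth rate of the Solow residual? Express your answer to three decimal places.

Labor's share = 1 − 0.3 = 0.7.
The capital stock: 0.3 × 13.4 = 4.02 pp.
Total hours worked: 0.7 × 1.6 = 1.12 pp.
TFP growth = 5.5 − 5.14 = 0.36%.

The Solow residual grew 0.360%.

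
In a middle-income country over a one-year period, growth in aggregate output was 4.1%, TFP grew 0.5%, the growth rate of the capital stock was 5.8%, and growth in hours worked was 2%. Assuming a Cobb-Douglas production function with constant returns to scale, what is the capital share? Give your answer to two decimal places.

0.42

gY = gA + α·gK + (1−α)·gL, so gY − gA − gL = α(gK − gL).
4.1 − 0.5 − 2 = α × (5.8 − 2).
1.6 = 3.8 α, so α = 0.4211.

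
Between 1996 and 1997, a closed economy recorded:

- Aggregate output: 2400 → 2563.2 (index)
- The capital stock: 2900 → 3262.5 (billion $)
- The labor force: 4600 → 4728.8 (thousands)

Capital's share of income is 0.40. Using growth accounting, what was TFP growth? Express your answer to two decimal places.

Aggregate output growth = (2563.2 − 2400) / 2400 = 6.8%.
The capital stock growth = (3262.5 − 2900) / 2900 = 12.5%.
The labor force growth = (4728.8 − 4600) / 4600 = 2.8%.
Labor's share = 1 − 0.4 = 0.6.
The capital stock: 0.4 × 12.5 = 5 pp.
The labor force: 0.6 × 2.8 = 1.68 pp.
TFP growth = 6.8 − 6.68 = 0.12%.

TFP growth was 0.12%.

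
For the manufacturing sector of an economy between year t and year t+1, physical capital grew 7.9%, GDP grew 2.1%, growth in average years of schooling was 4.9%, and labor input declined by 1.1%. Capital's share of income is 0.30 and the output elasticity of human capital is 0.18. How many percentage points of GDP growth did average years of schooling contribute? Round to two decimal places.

0.88

Contribution = share × growth = 0.18 × 4.9 = 0.882 pp.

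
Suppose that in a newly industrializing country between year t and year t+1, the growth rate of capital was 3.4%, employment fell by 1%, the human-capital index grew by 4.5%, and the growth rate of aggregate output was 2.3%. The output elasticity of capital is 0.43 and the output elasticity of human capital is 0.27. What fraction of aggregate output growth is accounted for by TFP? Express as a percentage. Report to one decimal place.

-3.3%

Labor's share = 1 − 0.43 − 0.27 = 0.3.
Capital: 0.43 × 3.4 = 1.462 pp.
The human-capital index: 0.27 × 4.5 = 1.215 pp.
Employment: 0.3 × (-1) = -0.3 pp.
TFP growth = 2.3 − 2.377 = -0.077%.
TFP share of growth = -0.077 / 2.3 × 100 = -3.348%.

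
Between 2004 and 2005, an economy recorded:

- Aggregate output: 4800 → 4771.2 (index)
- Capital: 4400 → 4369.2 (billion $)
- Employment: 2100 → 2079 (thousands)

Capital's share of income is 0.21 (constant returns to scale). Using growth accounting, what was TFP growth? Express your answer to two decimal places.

0.34%

Aggregate output growth = (4771.2 − 4800) / 4800 = -0.6%.
Capital growth = (4369.2 − 4400) / 4400 = -0.7%.
Employment growth = (2079 − 2100) / 2100 = -1%.
Labor's share = 1 − 0.21 = 0.79.
Capital: 0.21 × (-0.7) = -0.147 pp.
Employment: 0.79 × (-1) = -0.79 pp.
TFP growth = -0.6 + 0.937 = 0.337%.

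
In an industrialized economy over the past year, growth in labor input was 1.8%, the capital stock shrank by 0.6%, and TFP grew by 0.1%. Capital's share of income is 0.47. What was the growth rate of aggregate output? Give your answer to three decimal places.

Aggregate output grew 0.772%.

Labor's share = 1 − 0.47 = 0.53.
The capital stock: 0.47 × (-0.6) = -0.282 pp.
Labor input: 0.53 × 1.8 = 0.954 pp.
Output growth = 0.1 + 0.672 = 0.772%.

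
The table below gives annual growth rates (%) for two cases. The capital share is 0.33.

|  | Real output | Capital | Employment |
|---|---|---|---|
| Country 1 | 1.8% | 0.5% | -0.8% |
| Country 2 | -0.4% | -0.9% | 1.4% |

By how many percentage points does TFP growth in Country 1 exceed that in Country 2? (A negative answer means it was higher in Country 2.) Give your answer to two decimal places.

Labor's share = 1 − 0.33 = 0.67.
Country 1: TFP = 1.8 − 0.165 + 0.536 = 2.171%.
Country 2: TFP = -0.4 + 0.297 − 0.938 = -1.041%.
Difference = 2.171 − (-1.041) = 3.212 pp.

3.21 percentage points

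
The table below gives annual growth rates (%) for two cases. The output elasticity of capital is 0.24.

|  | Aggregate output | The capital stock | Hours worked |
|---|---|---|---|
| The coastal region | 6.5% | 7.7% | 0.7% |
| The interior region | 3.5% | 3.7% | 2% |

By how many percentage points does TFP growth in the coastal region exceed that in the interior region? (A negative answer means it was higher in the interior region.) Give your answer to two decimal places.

Labor's share = 1 − 0.24 = 0.76.
The coastal region: TFP = 6.5 − 1.848 − 0.532 = 4.12%.
The interior region: TFP = 3.5 − 0.888 − 1.52 = 1.092%.
Difference = 4.12 − (1.092) = 3.028 pp.

3.03 percentage points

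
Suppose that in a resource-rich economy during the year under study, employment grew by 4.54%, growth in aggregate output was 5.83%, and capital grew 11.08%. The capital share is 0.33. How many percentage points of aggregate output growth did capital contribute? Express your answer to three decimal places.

Contribution = share × growth = 0.33 × 11.08 = 3.6564 pp.

3.656 percentage points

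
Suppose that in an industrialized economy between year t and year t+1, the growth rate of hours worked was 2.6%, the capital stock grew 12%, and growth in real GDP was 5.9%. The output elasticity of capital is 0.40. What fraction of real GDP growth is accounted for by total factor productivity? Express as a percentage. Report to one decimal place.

Labor's share = 1 − 0.4 = 0.6.
The capital stock: 0.4 × 12 = 4.8 pp.
Hours worked: 0.6 × 2.6 = 1.56 pp.
TFP growth = 5.9 − 6.36 = -0.46%.
TFP share of growth = -0.46 / 5.9 × 100 = -7.797%.

-7.8%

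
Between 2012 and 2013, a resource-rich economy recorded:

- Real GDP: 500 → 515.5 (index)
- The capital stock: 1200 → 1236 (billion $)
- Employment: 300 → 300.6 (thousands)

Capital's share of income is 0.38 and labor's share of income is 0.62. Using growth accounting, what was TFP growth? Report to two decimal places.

Real GDP growth = (515.5 − 500) / 500 = 3.1%.
The capital stock growth = (1236 − 1200) / 1200 = 3%.
Employment growth = (300.6 − 300) / 300 = 0.2%.
Labor's share = 1 − 0.38 = 0.62.
The capital stock: 0.38 × 3 = 1.14 pp.
Employment: 0.62 × 0.2 = 0.124 pp.
TFP growth = 3.1 − 1.264 = 1.836%.

TFP grew 1.84%.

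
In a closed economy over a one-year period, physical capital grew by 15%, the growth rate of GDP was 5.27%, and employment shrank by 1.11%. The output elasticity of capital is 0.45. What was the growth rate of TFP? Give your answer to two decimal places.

-0.87%

Labor's share = 1 − 0.45 = 0.55.
Physical capital: 0.45 × 15 = 6.75 pp.
Employment: 0.55 × (-1.11) = -0.6105 pp.
TFP growth = 5.27 − 6.1395 = -0.8695%.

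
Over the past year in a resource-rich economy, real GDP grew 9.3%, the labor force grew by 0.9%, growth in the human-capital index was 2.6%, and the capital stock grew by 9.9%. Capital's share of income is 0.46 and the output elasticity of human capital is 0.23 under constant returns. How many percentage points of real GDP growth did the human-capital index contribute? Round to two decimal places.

Contribution = share × growth = 0.23 × 2.6 = 0.598 pp.

0.60 pp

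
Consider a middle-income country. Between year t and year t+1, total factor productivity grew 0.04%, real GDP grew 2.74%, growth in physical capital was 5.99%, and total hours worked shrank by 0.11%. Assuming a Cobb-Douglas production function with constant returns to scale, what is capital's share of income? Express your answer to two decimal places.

gY = gA + α·gK + (1−α)·gL, so gY − gA − gL = α(gK − gL).
2.74 − 0.04 + 0.11 = α × (5.99 − (-0.11)).
2.81 = 6.1 α, so α = 0.4607.

α = 0.46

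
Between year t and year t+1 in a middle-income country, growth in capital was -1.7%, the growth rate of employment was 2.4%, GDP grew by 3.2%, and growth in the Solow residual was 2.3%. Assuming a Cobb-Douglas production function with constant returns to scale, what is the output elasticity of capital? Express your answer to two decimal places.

gY = gA + α·gK + (1−α)·gL, so gY − gA − gL = α(gK − gL).
3.2 − 2.3 − 2.4 = α × (-1.7 − 2.4).
-1.5 = -4.1 α, so α = 0.3659.

α = 0.37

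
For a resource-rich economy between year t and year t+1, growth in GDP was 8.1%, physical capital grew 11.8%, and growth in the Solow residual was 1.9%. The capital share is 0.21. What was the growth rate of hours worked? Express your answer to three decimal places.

Labor's share = 1 − 0.21 = 0.79.
gY = gA + 0.21×11.8 + 0.79×g.
0.79×g = 8.1 − 1.9 − 2.478 = 3.722.
g = 3.722 / 0.79 = 4.71139%.

Hours worked growth was 4.711%.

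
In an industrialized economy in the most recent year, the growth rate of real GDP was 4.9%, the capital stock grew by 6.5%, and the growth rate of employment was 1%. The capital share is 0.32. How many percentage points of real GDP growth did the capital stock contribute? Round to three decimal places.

Contribution = share × growth = 0.32 × 6.5 = 2.08 pp.

2.080 percentage points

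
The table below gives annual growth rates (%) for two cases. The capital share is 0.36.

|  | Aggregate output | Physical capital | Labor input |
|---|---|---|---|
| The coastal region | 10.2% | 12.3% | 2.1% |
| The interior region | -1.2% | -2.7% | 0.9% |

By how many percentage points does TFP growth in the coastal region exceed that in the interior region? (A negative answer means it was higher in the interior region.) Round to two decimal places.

5.23 percentage points

Labor's share = 1 − 0.36 = 0.64.
The coastal region: TFP = 10.2 − 4.428 − 1.344 = 4.428%.
The interior region: TFP = -1.2 + 0.972 − 0.576 = -0.804%.
Difference = 4.428 − (-0.804) = 5.232 pp.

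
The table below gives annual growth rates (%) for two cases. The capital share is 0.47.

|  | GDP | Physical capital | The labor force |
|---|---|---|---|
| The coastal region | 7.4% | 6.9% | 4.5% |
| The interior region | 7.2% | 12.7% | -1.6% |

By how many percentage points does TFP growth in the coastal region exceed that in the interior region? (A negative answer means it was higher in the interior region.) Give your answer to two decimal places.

-0.31 percentage points

Labor's share = 1 − 0.47 = 0.53.
The coastal region: TFP = 7.4 − 3.243 − 2.385 = 1.772%.
The interior region: TFP = 7.2 − 5.969 + 0.848 = 2.079%.
Difference = 1.772 − (2.079) = -0.307 pp.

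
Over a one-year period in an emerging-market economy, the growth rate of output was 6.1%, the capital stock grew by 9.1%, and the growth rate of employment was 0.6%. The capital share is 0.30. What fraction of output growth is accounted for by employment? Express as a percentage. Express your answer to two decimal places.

Labor's share = 1 − 0.3 = 0.7.
Employment contributed 0.7 × 0.6 = 0.42 pp.
Share of growth = 0.42 / 6.1 × 100 = 6.8852%.

6.89%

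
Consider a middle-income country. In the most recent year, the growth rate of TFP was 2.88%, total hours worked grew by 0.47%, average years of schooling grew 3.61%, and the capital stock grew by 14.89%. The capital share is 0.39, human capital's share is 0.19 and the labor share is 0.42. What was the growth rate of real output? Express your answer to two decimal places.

9.57%

Labor's share = 1 − 0.39 − 0.19 = 0.42.
The capital stock: 0.39 × 14.89 = 5.8071 pp.
Average years of schooling: 0.19 × 3.61 = 0.6859 pp.
Total hours worked: 0.42 × 0.47 = 0.1974 pp.
Output growth = 2.88 + 6.6904 = 9.5704%.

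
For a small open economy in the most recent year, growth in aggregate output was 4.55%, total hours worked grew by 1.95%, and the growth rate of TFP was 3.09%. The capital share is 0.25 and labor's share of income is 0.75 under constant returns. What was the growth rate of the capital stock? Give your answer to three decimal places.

Labor's share = 1 − 0.25 = 0.75.
gY = gA + 0.75×1.95 + 0.25×g.
0.25×g = 4.55 − 3.09 − 1.4625 = -0.0025.
g = -0.0025 / 0.25 = -0.01%.

-0.010%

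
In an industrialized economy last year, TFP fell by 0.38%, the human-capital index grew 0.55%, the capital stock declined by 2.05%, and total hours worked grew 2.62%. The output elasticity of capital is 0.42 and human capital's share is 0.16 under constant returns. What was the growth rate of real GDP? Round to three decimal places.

Labor's share = 1 − 0.42 − 0.16 = 0.42.
The capital stock: 0.42 × (-2.05) = -0.861 pp.
The human-capital index: 0.16 × 0.55 = 0.088 pp.
Total hours worked: 0.42 × 2.62 = 1.1004 pp.
Output growth = -0.38 + 0.3274 = -0.0526%.

-0.053%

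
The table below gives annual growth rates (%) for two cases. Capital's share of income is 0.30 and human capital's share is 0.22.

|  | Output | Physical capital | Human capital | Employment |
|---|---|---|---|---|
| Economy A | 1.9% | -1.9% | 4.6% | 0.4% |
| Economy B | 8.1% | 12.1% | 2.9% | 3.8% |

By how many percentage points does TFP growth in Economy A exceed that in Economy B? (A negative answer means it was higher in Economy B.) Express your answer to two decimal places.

-0.74 percentage points

Labor's share = 1 − 0.3 − 0.22 = 0.48.
Economy A: TFP = 1.9 + 0.57 − 1.012 − 0.192 = 1.266%.
Economy B: TFP = 8.1 − 3.63 − 0.638 − 1.824 = 2.008%.
Difference = 1.266 − (2.008) = -0.742 pp.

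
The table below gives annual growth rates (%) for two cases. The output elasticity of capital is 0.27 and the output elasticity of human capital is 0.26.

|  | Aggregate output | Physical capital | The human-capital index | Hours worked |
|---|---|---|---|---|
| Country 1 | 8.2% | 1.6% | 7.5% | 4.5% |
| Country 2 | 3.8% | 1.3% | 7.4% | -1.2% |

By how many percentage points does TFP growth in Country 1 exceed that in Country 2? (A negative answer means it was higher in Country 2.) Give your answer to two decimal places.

1.61 percentage points

Labor's share = 1 − 0.27 − 0.26 = 0.47.
Country 1: TFP = 8.2 − 0.432 − 1.95 − 2.115 = 3.703%.
Country 2: TFP = 3.8 − 0.351 − 1.924 + 0.564 = 2.089%.
Difference = 3.703 − (2.089) = 1.614 pp.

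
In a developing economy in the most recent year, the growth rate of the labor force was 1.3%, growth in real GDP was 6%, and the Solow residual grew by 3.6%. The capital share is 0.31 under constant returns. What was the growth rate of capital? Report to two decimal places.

Capital grew 4.85%.

Labor's share = 1 − 0.31 = 0.69.
gY = gA + 0.69×1.3 + 0.31×g.
0.31×g = 6 − 3.6 − 0.897 = 1.503.
g = 1.503 / 0.31 = 4.8484%.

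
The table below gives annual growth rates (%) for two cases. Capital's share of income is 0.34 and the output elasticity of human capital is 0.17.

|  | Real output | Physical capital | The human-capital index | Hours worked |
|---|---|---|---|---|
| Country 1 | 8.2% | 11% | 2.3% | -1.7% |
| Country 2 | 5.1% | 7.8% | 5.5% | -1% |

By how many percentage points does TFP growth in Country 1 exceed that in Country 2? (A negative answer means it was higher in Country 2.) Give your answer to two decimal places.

2.90 percentage points

Labor's share = 1 − 0.34 − 0.17 = 0.49.
Country 1: TFP = 8.2 − 3.74 − 0.391 + 0.833 = 4.902%.
Country 2: TFP = 5.1 − 2.652 − 0.935 + 0.49 = 2.003%.
Difference = 4.902 − (2.003) = 2.899 pp.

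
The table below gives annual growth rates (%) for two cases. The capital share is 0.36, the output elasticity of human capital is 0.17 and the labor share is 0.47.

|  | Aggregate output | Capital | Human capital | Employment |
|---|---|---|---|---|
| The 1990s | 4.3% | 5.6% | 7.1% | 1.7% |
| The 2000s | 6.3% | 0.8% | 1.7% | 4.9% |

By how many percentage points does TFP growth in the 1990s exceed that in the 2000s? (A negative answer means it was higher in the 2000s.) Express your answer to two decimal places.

-3.14 percentage points

Labor's share = 1 − 0.36 − 0.17 = 0.47.
The 1990s: TFP = 4.3 − 2.016 − 1.207 − 0.799 = 0.278%.
The 2000s: TFP = 6.3 − 0.288 − 0.289 − 2.303 = 3.42%.
Difference = 0.278 − (3.42) = -3.142 pp.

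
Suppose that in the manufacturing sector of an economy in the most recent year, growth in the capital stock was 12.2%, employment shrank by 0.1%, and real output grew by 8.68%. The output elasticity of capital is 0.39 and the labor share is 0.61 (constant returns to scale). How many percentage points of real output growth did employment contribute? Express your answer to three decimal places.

Labor's share = 1 − 0.39 = 0.61.
Contribution = share × growth = 0.61 × (-0.1) = -0.061 pp.

-0.061 pp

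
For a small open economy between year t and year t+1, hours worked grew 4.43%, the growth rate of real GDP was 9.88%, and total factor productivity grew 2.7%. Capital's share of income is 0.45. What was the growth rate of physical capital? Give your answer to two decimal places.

Labor's share = 1 − 0.45 = 0.55.
gY = gA + 0.55×4.43 + 0.45×g.
0.45×g = 9.88 − 2.7 − 2.4365 = 4.7435.
g = 4.7435 / 0.45 = 10.5411%.

10.54%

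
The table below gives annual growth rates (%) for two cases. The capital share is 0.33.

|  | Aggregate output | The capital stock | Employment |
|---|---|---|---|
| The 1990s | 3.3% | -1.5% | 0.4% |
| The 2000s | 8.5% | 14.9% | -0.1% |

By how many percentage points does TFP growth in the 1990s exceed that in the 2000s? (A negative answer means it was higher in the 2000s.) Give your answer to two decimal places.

-0.12 percentage points

Labor's share = 1 − 0.33 = 0.67.
The 1990s: TFP = 3.3 + 0.495 − 0.268 = 3.527%.
The 2000s: TFP = 8.5 − 4.917 + 0.067 = 3.65%.
Difference = 3.527 − (3.65) = -0.123 pp.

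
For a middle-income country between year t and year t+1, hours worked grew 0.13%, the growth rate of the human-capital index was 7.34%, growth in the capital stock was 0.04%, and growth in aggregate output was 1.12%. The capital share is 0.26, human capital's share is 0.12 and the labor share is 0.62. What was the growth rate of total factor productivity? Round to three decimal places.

Labor's share = 1 − 0.26 − 0.12 = 0.62.
The capital stock: 0.26 × 0.04 = 0.0104 pp.
The human-capital index: 0.12 × 7.34 = 0.8808 pp.
Hours worked: 0.62 × 0.13 = 0.0806 pp.
TFP growth = 1.12 − 0.9718 = 0.1482%.

Total factor productivity growth was 0.148%.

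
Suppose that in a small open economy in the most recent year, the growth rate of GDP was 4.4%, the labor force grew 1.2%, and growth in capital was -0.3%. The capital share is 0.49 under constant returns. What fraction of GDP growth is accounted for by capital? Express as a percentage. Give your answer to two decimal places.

-3.34%

Capital contributed 0.49 × (-0.3) = -0.147 pp.
Share of growth = -0.147 / 4.4 × 100 = -3.3409%.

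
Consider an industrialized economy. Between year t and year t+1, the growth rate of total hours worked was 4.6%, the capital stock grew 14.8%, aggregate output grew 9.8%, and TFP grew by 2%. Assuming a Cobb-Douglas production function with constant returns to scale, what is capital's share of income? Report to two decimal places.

gY = gA + α·gK + (1−α)·gL, so gY − gA − gL = α(gK − gL).
9.8 − 2 − 4.6 = α × (14.8 − 4.6).
3.2 = 10.2 α, so α = 0.3137.

α = 0.31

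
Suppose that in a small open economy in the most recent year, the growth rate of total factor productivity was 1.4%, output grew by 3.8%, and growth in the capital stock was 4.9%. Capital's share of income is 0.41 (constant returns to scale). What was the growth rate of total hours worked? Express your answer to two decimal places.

Labor's share = 1 − 0.41 = 0.59.
gY = gA + 0.41×4.9 + 0.59×g.
0.59×g = 3.8 − 1.4 − 2.009 = 0.391.
g = 0.391 / 0.59 = 0.6627%.

Total hours worked grew 0.66%.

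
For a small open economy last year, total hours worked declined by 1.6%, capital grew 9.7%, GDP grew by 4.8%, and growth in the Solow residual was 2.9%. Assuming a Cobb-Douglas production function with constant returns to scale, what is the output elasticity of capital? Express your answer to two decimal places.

gY = gA + α·gK + (1−α)·gL, so gY − gA − gL = α(gK − gL).
4.8 − 2.9 + 1.6 = α × (9.7 − (-1.6)).
3.5 = 11.3 α, so α = 0.3097.

The output elasticity of capital is 0.31.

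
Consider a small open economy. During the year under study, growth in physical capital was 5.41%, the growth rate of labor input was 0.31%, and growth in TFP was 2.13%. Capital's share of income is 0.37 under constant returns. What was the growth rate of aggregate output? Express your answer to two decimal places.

Labor's share = 1 − 0.37 = 0.63.
Physical capital: 0.37 × 5.41 = 2.0017 pp.
Labor input: 0.63 × 0.31 = 0.1953 pp.
Output growth = 2.13 + 2.197 = 4.327%.

4.33%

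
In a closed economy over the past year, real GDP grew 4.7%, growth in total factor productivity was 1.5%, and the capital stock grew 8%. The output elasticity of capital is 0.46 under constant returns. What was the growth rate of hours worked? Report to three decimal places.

-0.889%

Labor's share = 1 − 0.46 = 0.54.
gY = gA + 0.46×8 + 0.54×g.
0.54×g = 4.7 − 1.5 − 3.68 = -0.48.
g = -0.48 / 0.54 = -0.88889%.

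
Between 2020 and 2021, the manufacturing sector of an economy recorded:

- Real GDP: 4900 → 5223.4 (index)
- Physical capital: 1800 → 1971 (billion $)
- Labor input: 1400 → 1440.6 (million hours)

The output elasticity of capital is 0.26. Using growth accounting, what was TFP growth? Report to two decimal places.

TFP growth was 1.98%.

Real GDP growth = (5223.4 − 4900) / 4900 = 6.6%.
Physical capital growth = (1971 − 1800) / 1800 = 9.5%.
Labor input growth = (1440.6 − 1400) / 1400 = 2.9%.
Labor's share = 1 − 0.26 = 0.74.
Physical capital: 0.26 × 9.5 = 2.47 pp.
Labor input: 0.74 × 2.9 = 2.146 pp.
TFP growth = 6.6 − 4.616 = 1.984%.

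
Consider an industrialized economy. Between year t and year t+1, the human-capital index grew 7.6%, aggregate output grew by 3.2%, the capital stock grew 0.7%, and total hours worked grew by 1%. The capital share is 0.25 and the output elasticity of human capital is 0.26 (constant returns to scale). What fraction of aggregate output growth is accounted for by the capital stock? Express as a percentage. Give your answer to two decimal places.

The capital stock contributed 0.25 × 0.7 = 0.175 pp.
Share of growth = 0.175 / 3.2 × 100 = 5.4688%.

5.47%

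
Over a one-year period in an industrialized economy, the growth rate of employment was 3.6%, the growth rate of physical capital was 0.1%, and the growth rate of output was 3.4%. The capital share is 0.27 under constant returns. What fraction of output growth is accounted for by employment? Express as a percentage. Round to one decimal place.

Labor's share = 1 − 0.27 = 0.73.
Employment contributed 0.73 × 3.6 = 2.628 pp.
Share of growth = 2.628 / 3.4 × 100 = 77.294%.

77.3%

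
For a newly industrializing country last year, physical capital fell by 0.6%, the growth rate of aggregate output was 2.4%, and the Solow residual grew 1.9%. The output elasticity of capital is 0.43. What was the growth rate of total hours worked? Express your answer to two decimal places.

Labor's share = 1 − 0.43 = 0.57.
gY = gA + 0.43×(-0.6) + 0.57×g.
0.57×g = 2.4 − 1.9 + 0.258 = 0.758.
g = 0.758 / 0.57 = 1.3298%.

Total hours worked grew 1.33%.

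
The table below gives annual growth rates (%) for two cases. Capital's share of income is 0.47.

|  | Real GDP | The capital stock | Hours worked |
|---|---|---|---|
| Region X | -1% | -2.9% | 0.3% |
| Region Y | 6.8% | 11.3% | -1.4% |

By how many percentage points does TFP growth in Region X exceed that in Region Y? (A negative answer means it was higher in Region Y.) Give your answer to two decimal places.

-2.03 percentage points

Labor's share = 1 − 0.47 = 0.53.
Region X: TFP = -1 + 1.363 − 0.159 = 0.204%.
Region Y: TFP = 6.8 − 5.311 + 0.742 = 2.231%.
Difference = 0.204 − (2.231) = -2.027 pp.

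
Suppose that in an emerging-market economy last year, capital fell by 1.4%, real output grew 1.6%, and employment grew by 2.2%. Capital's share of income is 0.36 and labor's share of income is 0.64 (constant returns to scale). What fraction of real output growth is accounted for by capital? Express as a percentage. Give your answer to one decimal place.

Capital contributed 0.36 × (-1.4) = -0.504 pp.
Share of growth = -0.504 / 1.6 × 100 = -31.5%.

-31.5%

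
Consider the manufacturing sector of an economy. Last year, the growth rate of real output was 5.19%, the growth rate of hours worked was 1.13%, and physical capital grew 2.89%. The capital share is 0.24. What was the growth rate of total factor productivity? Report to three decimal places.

Total factor productivity growth was 3.638%.

Labor's share = 1 − 0.24 = 0.76.
Physical capital: 0.24 × 2.89 = 0.6936 pp.
Hours worked: 0.76 × 1.13 = 0.8588 pp.
TFP growth = 5.19 − 1.5524 = 3.6376%.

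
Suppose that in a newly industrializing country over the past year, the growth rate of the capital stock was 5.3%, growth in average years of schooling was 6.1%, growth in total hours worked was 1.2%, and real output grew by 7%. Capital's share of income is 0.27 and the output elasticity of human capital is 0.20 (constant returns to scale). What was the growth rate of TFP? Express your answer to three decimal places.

Labor's share = 1 − 0.27 − 0.2 = 0.53.
The capital stock: 0.27 × 5.3 = 1.431 pp.
Average years of schooling: 0.2 × 6.1 = 1.22 pp.
Total hours worked: 0.53 × 1.2 = 0.636 pp.
TFP growth = 7 − 3.287 = 3.713%.

3.713%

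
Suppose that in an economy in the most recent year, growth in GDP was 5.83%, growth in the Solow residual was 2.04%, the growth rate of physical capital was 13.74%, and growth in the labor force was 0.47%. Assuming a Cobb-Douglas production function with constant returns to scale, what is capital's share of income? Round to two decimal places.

gY = gA + α·gK + (1−α)·gL, so gY − gA − gL = α(gK − gL).
5.83 − 2.04 − 0.47 = α × (13.74 − 0.47).
3.32 = 13.27 α, so α = 0.2502.

α = 0.25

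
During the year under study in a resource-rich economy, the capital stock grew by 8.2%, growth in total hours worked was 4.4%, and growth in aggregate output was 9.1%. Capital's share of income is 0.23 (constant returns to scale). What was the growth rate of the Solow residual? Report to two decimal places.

3.83%

Labor's share = 1 − 0.23 = 0.77.
The capital stock: 0.23 × 8.2 = 1.886 pp.
Total hours worked: 0.77 × 4.4 = 3.388 pp.
TFP growth = 9.1 − 5.274 = 3.826%.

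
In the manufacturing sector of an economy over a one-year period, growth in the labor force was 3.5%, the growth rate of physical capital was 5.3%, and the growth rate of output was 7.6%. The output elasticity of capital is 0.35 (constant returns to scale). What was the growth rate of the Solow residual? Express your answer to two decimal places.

Labor's share = 1 − 0.35 = 0.65.
Physical capital: 0.35 × 5.3 = 1.855 pp.
The labor force: 0.65 × 3.5 = 2.275 pp.
TFP growth = 7.6 − 4.13 = 3.47%.

3.47%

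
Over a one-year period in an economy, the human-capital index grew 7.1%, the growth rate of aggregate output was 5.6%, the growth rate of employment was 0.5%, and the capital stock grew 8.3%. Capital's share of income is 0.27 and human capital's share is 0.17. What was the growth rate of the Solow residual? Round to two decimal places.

1.87%

Labor's share = 1 − 0.27 − 0.17 = 0.56.
The capital stock: 0.27 × 8.3 = 2.241 pp.
The human-capital index: 0.17 × 7.1 = 1.207 pp.
Employment: 0.56 × 0.5 = 0.28 pp.
TFP growth = 5.6 − 3.728 = 1.872%.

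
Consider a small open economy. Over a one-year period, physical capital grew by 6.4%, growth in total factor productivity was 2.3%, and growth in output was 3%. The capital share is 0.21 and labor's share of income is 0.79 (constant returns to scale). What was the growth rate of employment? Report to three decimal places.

-0.815%

Labor's share = 1 − 0.21 = 0.79.
gY = gA + 0.21×6.4 + 0.79×g.
0.79×g = 3 − 2.3 − 1.344 = -0.644.
g = -0.644 / 0.79 = -0.81519%.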